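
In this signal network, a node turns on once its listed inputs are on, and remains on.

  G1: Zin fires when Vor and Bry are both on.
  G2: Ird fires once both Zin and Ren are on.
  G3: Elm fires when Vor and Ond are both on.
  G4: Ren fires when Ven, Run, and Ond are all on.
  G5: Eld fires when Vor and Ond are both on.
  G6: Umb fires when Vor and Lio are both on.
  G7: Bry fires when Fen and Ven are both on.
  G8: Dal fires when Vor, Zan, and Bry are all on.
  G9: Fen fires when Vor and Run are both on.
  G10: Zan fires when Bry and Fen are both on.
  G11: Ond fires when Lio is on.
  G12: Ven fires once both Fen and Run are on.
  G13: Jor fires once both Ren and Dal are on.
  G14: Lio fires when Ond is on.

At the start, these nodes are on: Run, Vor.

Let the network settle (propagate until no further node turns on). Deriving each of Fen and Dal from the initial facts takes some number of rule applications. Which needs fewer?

Fen: Vor and Run are on, so Fen fires (G9). [1 rule application]
Dal: G9: Vor and Run on → Fen on. G12: Fen and Run on → Ven on. Fen and Ven are on, so Bry fires (G7). Bry and Fen are on, so Zan fires (G10). G8: Vor, Zan, and Bry on → Dal on. [5 rule applications]
Fen needs fewer.

Fen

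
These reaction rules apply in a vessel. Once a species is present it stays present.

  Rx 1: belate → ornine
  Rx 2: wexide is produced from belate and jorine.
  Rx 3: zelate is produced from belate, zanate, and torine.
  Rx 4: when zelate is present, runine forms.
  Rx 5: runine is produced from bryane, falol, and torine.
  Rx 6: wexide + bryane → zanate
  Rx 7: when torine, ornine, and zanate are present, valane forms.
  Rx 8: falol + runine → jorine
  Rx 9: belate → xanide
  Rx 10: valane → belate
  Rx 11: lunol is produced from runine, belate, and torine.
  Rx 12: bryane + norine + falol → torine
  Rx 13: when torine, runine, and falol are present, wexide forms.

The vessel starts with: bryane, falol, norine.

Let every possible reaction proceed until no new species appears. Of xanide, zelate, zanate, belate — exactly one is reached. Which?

bryane, norine, and falol present → torine forms (Rx 12).
bryane, falol, and torine present → runine forms (Rx 5).
torine, runine, and falol present → wexide forms (Rx 13).
wexide and bryane present → zanate forms (Rx 6).
xanide would need belate (Rx 9), but belate never forms. zelate would need belate, zanate, and torine (Rx 3), but belate never forms. belate would need valane (Rx 10), but valane never forms.

zanate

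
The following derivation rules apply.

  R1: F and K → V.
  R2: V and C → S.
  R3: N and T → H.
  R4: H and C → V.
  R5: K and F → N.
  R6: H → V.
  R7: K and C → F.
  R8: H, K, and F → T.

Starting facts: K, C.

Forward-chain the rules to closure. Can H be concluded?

H would need N and T (R3), but T is never established.

No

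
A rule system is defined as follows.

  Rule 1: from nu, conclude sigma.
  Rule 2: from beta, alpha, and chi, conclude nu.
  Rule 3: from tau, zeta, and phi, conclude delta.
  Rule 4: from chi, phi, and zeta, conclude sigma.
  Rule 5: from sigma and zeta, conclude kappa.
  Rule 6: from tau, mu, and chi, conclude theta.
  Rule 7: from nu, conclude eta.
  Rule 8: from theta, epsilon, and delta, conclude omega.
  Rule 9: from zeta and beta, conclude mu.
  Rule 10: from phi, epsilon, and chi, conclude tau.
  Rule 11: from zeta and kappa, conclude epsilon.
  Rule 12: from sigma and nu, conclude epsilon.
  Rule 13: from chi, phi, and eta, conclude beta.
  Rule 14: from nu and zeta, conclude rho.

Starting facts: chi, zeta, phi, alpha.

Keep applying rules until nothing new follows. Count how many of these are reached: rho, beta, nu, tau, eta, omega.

From chi, phi, and zeta, Rule 4 gives sigma.
sigma and zeta hold, so kappa follows (Rule 5).
zeta and kappa hold, so epsilon follows (Rule 11).
From phi, epsilon, and chi, Rule 10 gives tau.
rho would need nu and zeta (Rule 14), but nu is never established.
beta would need chi, phi, and eta (Rule 13), but eta is never established.
nu would need beta, alpha, and chi (Rule 2), but beta is never established.
tau: reached.
eta would need nu (Rule 7), but nu is never established.
omega would need theta, epsilon, and delta (Rule 8), but theta is never established.
Reached: tau — 1 of the 6.

1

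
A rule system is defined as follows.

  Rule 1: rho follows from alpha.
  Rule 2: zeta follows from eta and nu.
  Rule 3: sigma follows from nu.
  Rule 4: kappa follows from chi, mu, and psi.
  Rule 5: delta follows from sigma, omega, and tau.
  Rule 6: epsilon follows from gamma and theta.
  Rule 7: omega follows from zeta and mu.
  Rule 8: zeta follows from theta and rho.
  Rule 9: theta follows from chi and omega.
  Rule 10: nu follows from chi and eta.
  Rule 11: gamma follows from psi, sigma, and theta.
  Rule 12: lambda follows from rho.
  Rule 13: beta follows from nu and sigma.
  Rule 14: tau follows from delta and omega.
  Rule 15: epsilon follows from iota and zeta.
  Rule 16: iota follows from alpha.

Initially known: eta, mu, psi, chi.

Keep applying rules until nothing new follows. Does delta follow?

delta would need sigma, omega, and tau (Rule 5), but tau is never established.

No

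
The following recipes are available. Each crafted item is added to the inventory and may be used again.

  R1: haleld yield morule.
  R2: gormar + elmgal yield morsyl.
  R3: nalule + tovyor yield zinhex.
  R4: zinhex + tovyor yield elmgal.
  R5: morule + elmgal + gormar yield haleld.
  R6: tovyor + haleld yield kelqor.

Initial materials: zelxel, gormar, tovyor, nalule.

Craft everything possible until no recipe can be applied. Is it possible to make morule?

No

morule would need haleld (R1), but haleld is never obtained.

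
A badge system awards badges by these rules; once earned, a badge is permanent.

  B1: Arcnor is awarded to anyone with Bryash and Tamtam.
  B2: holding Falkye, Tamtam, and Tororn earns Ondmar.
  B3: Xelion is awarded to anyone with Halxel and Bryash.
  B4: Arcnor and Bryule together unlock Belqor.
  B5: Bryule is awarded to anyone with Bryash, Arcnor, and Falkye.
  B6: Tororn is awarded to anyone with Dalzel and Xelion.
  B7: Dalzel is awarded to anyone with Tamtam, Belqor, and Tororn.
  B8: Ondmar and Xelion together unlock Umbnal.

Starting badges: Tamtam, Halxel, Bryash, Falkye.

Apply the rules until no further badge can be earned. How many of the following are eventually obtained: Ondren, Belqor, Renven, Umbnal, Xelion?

2

With Halxel and Bryash, Xelion is earned (B3).
With Bryash and Tamtam, Arcnor is earned (B1).
With Bryash, Arcnor, and Falkye, Bryule is earned (B5).
With Arcnor and Bryule, Belqor is earned (B4).
No rule produces Ondren, and it is not given.
Belqor: reached.
No rule produces Renven, and it is not given.
Umbnal would need Ondmar and Xelion (B8), but Ondmar is never earned.
Xelion: reached.
Reached: Belqor and Xelion — 2 of the 5.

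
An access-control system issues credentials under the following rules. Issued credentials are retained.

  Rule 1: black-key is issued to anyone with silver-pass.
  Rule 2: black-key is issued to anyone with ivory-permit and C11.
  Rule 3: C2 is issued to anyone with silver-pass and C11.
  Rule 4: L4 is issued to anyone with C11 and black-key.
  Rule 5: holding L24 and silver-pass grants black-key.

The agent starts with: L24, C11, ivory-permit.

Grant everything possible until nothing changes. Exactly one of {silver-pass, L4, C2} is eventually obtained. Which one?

L4

Holding ivory-permit and C11 grants black-key (Rule 2).
Holding C11 and black-key grants L4 (Rule 4).
C2 would need silver-pass and C11 (Rule 3), but silver-pass is never granted. No rule produces silver-pass, and it is not given.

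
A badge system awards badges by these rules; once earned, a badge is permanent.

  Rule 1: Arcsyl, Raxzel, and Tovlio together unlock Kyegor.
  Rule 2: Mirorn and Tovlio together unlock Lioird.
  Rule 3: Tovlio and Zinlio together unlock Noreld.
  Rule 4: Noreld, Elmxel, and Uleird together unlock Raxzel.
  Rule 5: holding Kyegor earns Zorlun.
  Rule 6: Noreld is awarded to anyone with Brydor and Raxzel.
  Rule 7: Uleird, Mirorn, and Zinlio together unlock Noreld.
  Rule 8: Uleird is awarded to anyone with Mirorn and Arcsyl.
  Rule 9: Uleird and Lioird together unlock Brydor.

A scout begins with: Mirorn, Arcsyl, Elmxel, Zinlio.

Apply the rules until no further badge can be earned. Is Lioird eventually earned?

No

Lioird would need Mirorn and Tovlio (Rule 2), but Tovlio is never earned.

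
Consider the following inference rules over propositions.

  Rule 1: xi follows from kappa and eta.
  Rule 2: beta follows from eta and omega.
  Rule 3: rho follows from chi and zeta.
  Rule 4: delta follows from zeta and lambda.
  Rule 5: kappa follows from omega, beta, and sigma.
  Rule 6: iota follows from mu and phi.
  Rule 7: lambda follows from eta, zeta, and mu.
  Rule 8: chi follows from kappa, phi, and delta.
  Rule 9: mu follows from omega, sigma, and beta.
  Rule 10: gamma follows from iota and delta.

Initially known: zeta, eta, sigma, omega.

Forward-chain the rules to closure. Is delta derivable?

Yes

eta and omega hold, so beta follows (Rule 2).
From omega, sigma, and beta, Rule 9 gives mu.
From eta, zeta, and mu, Rule 7 gives lambda.
zeta and lambda hold, so delta follows (Rule 4).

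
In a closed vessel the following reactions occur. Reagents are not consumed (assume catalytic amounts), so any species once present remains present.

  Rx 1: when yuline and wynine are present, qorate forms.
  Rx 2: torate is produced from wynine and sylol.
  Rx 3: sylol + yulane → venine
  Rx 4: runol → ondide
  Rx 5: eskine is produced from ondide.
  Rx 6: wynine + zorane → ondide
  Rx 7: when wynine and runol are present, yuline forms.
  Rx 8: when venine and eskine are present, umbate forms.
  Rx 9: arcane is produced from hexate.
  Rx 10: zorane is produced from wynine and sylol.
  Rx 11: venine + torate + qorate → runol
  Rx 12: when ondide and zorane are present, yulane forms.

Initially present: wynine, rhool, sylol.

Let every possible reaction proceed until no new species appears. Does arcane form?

arcane would need hexate (Rx 9), but hexate never forms.

No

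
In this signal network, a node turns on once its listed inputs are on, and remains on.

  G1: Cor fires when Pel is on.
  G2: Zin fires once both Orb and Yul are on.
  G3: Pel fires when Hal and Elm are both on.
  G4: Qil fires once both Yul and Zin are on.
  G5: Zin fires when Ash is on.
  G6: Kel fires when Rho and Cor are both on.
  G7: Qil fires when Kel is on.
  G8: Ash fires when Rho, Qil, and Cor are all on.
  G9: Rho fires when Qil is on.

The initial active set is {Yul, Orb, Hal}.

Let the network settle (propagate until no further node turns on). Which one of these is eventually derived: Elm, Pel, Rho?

Orb and Yul are on, so Zin fires (G2).
Yul and Zin are on, so Qil fires (G4).
G9: Qil on → Rho on.
No rule produces Elm, and it is not given. Pel would need Hal and Elm (G3), but Elm never turns on.

Rho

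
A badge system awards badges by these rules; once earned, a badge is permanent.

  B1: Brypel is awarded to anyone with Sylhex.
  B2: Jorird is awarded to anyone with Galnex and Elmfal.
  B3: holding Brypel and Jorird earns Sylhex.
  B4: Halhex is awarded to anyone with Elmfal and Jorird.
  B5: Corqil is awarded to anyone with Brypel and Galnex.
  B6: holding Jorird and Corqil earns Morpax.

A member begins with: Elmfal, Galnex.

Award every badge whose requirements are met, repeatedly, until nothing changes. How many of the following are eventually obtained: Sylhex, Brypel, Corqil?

0

Sylhex would need Brypel and Jorird (B3), but Brypel is never earned.
Brypel would need Sylhex (B1), but Sylhex is never earned.
Corqil would need Brypel and Galnex (B5), but Brypel is never earned.
None of the 3 are reached.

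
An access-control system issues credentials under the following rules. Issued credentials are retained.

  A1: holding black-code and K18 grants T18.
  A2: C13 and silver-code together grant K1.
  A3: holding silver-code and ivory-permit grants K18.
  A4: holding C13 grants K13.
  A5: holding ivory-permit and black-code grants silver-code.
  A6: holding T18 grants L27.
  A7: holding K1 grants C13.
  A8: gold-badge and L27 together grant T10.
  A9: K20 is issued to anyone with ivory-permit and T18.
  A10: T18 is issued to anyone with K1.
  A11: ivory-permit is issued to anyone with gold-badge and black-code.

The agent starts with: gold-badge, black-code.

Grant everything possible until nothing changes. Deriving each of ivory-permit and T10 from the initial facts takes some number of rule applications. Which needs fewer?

ivory-permit

ivory-permit: Holding gold-badge and black-code grants ivory-permit (A11). [1 rule application]
T10: Holding gold-badge and black-code grants ivory-permit (A11). Holding ivory-permit and black-code grants silver-code (A5). Holding silver-code and ivory-permit grants K18 (A3). Holding black-code and K18 grants T18 (A1). Holding T18 grants L27 (A6). Holding gold-badge and L27 grants T10 (A8). [6 rule applications]
ivory-permit needs fewer.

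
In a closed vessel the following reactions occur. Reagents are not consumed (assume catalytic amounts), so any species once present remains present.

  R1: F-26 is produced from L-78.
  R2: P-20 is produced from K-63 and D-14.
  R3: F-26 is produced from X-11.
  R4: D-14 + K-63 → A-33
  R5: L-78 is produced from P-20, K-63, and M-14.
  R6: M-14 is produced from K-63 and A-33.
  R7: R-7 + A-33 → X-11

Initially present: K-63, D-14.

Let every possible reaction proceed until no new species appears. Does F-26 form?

Yes

K-63 and D-14 present → P-20 forms (R2).
D-14 and K-63 present → A-33 forms (R4).
K-63 and A-33 present → M-14 forms (R6).
P-20, K-63, and M-14 present → L-78 forms (R5).
L-78 present → F-26 forms (R1).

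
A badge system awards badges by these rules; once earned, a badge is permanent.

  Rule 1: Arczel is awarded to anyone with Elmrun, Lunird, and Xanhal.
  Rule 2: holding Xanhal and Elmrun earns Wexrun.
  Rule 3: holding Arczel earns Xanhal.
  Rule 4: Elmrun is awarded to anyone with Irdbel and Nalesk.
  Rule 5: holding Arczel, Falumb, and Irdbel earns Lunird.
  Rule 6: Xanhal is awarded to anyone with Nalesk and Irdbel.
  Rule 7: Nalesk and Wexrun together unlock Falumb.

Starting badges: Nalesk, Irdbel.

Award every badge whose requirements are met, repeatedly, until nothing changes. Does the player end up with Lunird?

Lunird would need Arczel, Falumb, and Irdbel (Rule 5), but Arczel is never earned.

No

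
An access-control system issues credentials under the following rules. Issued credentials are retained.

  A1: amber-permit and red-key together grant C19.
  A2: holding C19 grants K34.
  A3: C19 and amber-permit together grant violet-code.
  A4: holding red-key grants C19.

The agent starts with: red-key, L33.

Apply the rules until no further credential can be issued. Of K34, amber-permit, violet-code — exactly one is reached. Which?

K34

Holding red-key grants C19 (A4).
Holding C19 grants K34 (A2).
violet-code would need C19 and amber-permit (A3), but amber-permit is never granted. No rule produces amber-permit, and it is not given.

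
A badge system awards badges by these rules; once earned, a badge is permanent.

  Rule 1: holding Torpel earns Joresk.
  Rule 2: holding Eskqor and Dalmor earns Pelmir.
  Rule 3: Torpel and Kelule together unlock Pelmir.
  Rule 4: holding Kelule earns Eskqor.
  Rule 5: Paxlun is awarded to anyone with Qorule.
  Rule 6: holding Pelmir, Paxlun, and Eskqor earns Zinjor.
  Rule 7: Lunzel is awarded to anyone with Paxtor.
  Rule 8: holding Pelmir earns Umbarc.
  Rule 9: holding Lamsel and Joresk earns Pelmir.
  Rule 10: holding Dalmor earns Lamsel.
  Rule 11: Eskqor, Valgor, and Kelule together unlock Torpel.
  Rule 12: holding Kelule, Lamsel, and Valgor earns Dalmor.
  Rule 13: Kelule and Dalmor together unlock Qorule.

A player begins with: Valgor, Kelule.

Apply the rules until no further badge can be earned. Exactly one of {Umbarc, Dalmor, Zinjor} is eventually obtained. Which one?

With Kelule, Eskqor is earned (Rule 4).
With Eskqor, Valgor, and Kelule, Torpel is earned (Rule 11).
With Torpel and Kelule, Pelmir is earned (Rule 3).
With Pelmir, Umbarc is earned (Rule 8).
Zinjor would need Pelmir, Paxlun, and Eskqor (Rule 6), but Paxlun is never earned. Dalmor would need Kelule, Lamsel, and Valgor (Rule 12), but Lamsel is never earned.

Umbarc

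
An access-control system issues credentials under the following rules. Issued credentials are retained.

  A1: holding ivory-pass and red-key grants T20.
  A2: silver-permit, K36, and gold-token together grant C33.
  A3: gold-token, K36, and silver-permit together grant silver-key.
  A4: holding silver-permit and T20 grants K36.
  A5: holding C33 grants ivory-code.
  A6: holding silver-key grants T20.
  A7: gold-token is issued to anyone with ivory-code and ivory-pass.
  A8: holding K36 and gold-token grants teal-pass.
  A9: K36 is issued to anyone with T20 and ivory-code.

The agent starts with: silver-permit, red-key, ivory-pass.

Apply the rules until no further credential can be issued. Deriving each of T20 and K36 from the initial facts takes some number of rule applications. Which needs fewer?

T20

T20: Holding ivory-pass and red-key grants T20 (A1). [1 rule application]
K36: Holding ivory-pass and red-key grants T20 (A1). Holding silver-permit and T20 grants K36 (A4). [2 rule applications]
T20 needs fewer.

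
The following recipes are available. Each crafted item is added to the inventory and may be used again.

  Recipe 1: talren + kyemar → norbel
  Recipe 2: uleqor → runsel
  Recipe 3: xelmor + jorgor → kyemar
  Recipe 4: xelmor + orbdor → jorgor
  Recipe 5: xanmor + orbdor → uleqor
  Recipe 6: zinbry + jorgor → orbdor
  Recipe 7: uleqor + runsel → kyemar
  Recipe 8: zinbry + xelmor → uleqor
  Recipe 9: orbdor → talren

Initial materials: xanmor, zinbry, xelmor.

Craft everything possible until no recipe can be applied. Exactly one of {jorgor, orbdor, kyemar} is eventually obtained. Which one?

Using Recipe 8, zinbry and xelmor make uleqor.
Using Recipe 2, uleqor makes runsel.
Using Recipe 7, uleqor and runsel make kyemar.
orbdor would need zinbry and jorgor (Recipe 6), but jorgor is never obtained. jorgor would need xelmor and orbdor (Recipe 4), but orbdor is never obtained.

kyemar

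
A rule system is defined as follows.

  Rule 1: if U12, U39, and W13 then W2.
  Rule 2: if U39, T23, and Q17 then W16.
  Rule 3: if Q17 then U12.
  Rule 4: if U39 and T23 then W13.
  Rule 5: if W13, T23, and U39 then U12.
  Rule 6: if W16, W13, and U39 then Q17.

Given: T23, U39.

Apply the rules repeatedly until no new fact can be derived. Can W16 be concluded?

No

W16 would need U39, T23, and Q17 (Rule 2), but Q17 is never established.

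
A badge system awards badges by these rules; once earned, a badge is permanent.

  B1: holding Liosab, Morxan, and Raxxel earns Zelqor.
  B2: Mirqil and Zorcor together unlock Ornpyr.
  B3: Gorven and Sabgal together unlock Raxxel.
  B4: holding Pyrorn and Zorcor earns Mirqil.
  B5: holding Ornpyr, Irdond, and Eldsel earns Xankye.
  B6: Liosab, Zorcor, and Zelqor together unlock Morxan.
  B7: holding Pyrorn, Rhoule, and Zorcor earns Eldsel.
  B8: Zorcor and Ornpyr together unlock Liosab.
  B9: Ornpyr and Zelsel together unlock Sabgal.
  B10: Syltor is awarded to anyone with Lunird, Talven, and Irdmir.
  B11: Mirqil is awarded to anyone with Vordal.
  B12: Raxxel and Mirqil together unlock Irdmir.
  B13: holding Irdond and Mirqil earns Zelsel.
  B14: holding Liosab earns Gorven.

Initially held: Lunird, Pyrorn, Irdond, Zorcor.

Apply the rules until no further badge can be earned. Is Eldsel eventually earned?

Eldsel would need Pyrorn, Rhoule, and Zorcor (B7), but Rhoule is never earned.

No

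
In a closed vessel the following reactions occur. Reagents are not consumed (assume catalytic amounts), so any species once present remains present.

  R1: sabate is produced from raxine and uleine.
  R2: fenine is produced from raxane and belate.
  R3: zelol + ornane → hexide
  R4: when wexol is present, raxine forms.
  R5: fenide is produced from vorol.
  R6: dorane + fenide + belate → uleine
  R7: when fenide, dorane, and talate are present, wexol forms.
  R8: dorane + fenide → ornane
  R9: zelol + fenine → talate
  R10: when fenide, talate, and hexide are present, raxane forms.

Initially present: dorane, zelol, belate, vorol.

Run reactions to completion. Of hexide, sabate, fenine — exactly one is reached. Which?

vorol present → fenide forms (R5).
dorane and fenide present → ornane forms (R8).
zelol and ornane present → hexide forms (R3).
fenine would need raxane and belate (R2), but raxane never forms. sabate would need raxine and uleine (R1), but raxine never forms.

hexide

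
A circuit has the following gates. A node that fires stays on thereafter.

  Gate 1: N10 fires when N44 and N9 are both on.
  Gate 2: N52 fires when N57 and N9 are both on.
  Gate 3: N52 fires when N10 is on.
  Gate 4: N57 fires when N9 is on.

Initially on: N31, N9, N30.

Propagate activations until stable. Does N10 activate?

No

N10 would need N44 and N9 (Gate 1), but N44 never turns on.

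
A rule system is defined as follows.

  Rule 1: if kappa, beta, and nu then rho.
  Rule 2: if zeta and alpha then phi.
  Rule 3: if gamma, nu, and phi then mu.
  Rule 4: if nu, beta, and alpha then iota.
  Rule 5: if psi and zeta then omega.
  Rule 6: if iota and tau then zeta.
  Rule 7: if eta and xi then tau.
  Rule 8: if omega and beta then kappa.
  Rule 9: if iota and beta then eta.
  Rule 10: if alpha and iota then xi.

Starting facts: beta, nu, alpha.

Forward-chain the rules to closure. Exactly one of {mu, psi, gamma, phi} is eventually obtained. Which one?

From nu, beta, and alpha, Rule 4 gives iota.
alpha and iota hold, so xi follows (Rule 10).
From iota and beta, Rule 9 gives eta.
From eta and xi, Rule 7 gives tau.
iota and tau hold, so zeta follows (Rule 6).
From zeta and alpha, Rule 2 gives phi.
mu would need gamma, nu, and phi (Rule 3), but gamma is never established. No rule produces gamma, and it is not given. No rule produces psi, and it is not given.

phi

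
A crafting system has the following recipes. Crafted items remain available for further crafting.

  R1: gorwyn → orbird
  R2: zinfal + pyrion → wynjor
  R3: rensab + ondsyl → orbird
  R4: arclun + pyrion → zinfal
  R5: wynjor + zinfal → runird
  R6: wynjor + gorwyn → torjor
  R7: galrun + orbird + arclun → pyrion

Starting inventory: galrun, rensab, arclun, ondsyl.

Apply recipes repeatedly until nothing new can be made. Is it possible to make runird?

Using R3, rensab and ondsyl make orbird.
galrun + orbird + arclun → pyrion (R7).
Using R4, arclun and pyrion make zinfal.
Using R2, zinfal and pyrion make wynjor.
wynjor + zinfal → runird (R5).

Yes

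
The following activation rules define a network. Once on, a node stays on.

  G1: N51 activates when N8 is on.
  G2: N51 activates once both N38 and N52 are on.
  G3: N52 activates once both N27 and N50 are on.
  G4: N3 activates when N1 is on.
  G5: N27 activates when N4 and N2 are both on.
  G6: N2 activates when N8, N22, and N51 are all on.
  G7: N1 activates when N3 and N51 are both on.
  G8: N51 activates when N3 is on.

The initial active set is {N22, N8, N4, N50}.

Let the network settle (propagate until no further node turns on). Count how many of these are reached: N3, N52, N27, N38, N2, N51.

G1: N8 on → N51 on.
N8, N22, and N51 are on, so N2 activates (G6).
G5: N4 and N2 on → N27 on.
N27 and N50 are on, so N52 activates (G3).
N3 would need N1 (G4), but N1 never turns on.
N52: reached.
N27: reached.
No rule produces N38, and it is not given.
N2: reached.
N51: reached.
Reached: N52, N27, N2, and N51 — 4 of the 6.

4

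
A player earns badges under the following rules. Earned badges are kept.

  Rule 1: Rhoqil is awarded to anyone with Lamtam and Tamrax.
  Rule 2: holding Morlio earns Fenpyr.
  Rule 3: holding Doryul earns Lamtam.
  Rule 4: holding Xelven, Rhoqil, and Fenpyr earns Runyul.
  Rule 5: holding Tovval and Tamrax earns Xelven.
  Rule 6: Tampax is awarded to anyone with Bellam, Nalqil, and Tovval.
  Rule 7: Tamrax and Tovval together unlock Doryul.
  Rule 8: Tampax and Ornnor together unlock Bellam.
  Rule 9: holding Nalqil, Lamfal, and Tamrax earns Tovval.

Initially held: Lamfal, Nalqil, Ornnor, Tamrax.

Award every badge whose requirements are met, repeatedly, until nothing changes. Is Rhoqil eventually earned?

With Nalqil, Lamfal, and Tamrax, Tovval is earned (Rule 9).
With Tamrax and Tovval, Doryul is earned (Rule 7).
With Doryul, Lamtam is earned (Rule 3).
With Lamtam and Tamrax, Rhoqil is earned (Rule 1).

Yes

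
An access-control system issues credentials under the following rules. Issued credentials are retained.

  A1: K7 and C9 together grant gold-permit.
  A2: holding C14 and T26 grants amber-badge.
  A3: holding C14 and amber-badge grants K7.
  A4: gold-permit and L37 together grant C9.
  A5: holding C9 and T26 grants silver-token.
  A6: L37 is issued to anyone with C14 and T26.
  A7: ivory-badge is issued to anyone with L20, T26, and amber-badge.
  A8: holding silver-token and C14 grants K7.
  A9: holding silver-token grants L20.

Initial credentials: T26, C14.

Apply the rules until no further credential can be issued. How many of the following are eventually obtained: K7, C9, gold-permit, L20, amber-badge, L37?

3

Holding C14 and T26 grants amber-badge (A2).
Holding C14 and T26 grants L37 (A6).
Holding C14 and amber-badge grants K7 (A3).
K7: reached.
C9 would need gold-permit and L37 (A4), but gold-permit is never granted.
gold-permit would need K7 and C9 (A1), but C9 is never granted.
L20 would need silver-token (A9), but silver-token is never granted.
amber-badge: reached.
L37: reached.
Reached: K7, amber-badge, and L37 — 3 of the 6.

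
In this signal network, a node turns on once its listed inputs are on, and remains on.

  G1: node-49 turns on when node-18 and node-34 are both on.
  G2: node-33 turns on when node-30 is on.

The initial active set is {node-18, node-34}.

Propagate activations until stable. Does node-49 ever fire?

G1: node-18 and node-34 on → node-49 on.

Yes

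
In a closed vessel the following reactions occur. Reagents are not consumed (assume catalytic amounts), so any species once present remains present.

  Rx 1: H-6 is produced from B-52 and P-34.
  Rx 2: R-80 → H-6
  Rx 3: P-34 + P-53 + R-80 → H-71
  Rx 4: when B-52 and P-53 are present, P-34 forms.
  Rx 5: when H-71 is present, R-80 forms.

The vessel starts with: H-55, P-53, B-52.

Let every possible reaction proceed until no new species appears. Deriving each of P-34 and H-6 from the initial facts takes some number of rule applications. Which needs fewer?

P-34: B-52 and P-53 present → P-34 forms (Rx 4). [1 rule application]
H-6: B-52 and P-53 present → P-34 forms (Rx 4). B-52 and P-34 present → H-6 forms (Rx 1). [2 rule applications]
P-34 needs fewer.

P-34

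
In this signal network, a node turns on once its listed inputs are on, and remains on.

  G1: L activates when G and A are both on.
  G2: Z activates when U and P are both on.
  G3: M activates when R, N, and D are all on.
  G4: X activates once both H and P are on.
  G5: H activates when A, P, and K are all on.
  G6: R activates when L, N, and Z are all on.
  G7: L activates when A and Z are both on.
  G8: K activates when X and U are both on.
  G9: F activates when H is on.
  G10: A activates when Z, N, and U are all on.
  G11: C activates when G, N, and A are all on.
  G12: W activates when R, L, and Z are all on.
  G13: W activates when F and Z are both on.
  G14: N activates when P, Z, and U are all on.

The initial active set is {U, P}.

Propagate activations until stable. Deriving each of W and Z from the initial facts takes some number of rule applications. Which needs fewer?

Z

Z: G2: U and P on → Z on. [1 rule application]
W: U and P are on, so Z activates (G2). G14: P, Z, and U on → N on. G10: Z, N, and U on → A on. A and Z are on, so L activates (G7). L, N, and Z are on, so R activates (G6). G12: R, L, and Z on → W on. [6 rule applications]
Z needs fewer.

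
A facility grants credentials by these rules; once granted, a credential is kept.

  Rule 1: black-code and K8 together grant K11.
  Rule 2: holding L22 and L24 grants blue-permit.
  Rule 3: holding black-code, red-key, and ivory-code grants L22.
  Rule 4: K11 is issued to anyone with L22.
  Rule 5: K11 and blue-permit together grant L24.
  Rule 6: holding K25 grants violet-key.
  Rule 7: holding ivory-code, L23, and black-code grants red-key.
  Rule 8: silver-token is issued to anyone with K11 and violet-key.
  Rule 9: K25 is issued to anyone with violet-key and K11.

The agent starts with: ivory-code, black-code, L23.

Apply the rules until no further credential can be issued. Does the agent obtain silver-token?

silver-token would need K11 and violet-key (Rule 8), but violet-key is never granted.

No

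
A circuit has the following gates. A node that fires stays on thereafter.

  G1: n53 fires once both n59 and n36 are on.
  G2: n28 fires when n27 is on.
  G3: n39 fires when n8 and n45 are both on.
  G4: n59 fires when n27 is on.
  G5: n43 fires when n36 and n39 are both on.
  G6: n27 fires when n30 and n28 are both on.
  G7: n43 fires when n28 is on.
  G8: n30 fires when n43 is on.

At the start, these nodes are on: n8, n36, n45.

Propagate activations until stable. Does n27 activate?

No

n27 would need n30 and n28 (G6), but n28 never turns on.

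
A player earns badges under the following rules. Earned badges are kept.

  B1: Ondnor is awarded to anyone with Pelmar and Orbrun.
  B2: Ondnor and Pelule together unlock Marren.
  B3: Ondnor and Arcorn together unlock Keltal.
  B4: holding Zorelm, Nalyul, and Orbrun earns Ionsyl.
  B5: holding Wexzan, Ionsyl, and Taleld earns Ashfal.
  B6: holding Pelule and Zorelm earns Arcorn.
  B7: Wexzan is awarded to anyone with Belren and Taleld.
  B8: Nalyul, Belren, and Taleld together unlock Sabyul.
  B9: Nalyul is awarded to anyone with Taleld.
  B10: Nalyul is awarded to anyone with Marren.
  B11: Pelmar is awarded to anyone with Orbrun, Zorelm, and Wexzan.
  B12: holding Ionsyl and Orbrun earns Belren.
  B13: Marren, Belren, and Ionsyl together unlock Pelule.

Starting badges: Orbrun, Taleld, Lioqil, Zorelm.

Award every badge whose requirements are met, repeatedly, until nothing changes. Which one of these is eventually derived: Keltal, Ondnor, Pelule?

With Taleld, Nalyul is earned (B9).
With Zorelm, Nalyul, and Orbrun, Ionsyl is earned (B4).
With Ionsyl and Orbrun, Belren is earned (B12).
With Belren and Taleld, Wexzan is earned (B7).
With Orbrun, Zorelm, and Wexzan, Pelmar is earned (B11).
With Pelmar and Orbrun, Ondnor is earned (B1).
Pelule would need Marren, Belren, and Ionsyl (B13), but Marren is never earned. Keltal would need Ondnor and Arcorn (B3), but Arcorn is never earned.

Ondnor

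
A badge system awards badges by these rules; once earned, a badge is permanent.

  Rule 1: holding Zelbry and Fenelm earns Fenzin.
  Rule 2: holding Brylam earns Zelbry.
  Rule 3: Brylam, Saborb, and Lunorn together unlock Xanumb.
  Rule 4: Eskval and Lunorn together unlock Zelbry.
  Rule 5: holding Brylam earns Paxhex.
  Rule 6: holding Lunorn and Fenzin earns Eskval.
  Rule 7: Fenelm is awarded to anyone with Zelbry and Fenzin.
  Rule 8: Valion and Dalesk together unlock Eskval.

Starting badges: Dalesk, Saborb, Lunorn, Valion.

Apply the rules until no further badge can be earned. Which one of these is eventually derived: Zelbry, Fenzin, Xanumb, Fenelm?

With Valion and Dalesk, Eskval is earned (Rule 8).
With Eskval and Lunorn, Zelbry is earned (Rule 4).
Fenzin would need Zelbry and Fenelm (Rule 1), but Fenelm is never earned. Xanumb would need Brylam, Saborb, and Lunorn (Rule 3), but Brylam is never earned. Fenelm would need Zelbry and Fenzin (Rule 7), but Fenzin is never earned.

Zelbry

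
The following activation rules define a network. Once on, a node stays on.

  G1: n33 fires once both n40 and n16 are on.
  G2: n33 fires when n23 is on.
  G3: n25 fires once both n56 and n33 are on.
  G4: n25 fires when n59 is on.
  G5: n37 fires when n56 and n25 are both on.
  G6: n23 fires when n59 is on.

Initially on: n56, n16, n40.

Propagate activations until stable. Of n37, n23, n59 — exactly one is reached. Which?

n37

n40 and n16 are on, so n33 fires (G1).
n56 and n33 are on, so n25 fires (G3).
G5: n56 and n25 on → n37 on.
No rule produces n59, and it is not given. n23 would need n59 (G6), but n59 never turns on.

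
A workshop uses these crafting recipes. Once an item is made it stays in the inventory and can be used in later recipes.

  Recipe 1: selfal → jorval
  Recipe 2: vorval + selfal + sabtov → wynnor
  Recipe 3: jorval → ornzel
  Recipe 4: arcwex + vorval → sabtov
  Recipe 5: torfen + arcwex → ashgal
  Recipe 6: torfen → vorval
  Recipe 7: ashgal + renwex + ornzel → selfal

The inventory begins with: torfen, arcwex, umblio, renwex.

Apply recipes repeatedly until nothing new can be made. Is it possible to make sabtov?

Using Recipe 6, torfen makes vorval.
Using Recipe 4, arcwex and vorval make sabtov.

Yes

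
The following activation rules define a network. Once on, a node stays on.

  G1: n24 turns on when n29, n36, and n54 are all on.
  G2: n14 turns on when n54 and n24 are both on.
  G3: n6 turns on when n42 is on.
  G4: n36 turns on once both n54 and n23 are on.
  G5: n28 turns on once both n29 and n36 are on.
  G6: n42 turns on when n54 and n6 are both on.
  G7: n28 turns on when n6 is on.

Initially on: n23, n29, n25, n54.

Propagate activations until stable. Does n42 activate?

No

n42 would need n54 and n6 (G6), but n6 never turns on.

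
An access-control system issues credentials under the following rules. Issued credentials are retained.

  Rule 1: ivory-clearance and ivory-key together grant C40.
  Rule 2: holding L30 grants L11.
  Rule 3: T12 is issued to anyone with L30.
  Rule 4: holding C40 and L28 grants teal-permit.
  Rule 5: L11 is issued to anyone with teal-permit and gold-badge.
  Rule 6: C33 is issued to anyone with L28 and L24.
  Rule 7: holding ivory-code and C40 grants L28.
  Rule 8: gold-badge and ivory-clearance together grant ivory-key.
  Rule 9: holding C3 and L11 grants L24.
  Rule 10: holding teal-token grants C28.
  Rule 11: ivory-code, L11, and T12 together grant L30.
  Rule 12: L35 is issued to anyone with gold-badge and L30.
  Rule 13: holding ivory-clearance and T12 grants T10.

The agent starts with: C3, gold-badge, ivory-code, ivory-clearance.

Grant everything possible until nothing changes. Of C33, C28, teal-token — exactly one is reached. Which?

C33

Holding gold-badge and ivory-clearance grants ivory-key (Rule 8).
Holding ivory-clearance and ivory-key grants C40 (Rule 1).
Holding ivory-code and C40 grants L28 (Rule 7).
Holding C40 and L28 grants teal-permit (Rule 4).
Holding teal-permit and gold-badge grants L11 (Rule 5).
Holding C3 and L11 grants L24 (Rule 9).
Holding L28 and L24 grants C33 (Rule 6).
C28 would need teal-token (Rule 10), but teal-token is never granted. No rule produces teal-token, and it is not given.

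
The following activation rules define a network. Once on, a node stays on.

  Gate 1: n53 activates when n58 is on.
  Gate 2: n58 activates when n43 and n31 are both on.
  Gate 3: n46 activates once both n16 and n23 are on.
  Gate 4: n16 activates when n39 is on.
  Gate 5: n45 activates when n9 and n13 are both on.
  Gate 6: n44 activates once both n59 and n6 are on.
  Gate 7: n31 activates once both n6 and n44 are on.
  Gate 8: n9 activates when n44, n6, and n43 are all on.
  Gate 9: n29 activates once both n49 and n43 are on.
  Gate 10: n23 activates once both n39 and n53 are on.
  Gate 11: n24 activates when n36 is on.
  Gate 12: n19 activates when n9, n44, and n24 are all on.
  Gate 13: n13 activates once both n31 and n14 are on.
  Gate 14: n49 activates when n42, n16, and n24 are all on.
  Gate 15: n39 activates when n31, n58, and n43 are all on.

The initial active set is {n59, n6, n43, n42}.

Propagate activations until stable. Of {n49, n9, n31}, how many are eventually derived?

n59 and n6 are on, so n44 activates (Gate 6).
n44, n6, and n43 are on, so n9 activates (Gate 8).
Gate 7: n6 and n44 on → n31 on.
n49 would need n42, n16, and n24 (Gate 14), but n24 never turns on.
n9: reached.
n31: reached.
Reached: n9 and n31 — 2 of the 3.

2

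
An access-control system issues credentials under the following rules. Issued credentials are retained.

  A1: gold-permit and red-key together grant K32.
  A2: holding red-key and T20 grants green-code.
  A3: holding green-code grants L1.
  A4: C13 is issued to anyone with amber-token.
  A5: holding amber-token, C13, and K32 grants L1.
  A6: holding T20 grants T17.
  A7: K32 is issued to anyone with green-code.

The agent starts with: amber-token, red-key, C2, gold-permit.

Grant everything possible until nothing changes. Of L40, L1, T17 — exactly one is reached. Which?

Holding gold-permit and red-key grants K32 (A1).
Holding amber-token grants C13 (A4).
Holding amber-token, C13, and K32 grants L1 (A5).
T17 would need T20 (A6), but T20 is never granted. No rule produces L40, and it is not given.

L1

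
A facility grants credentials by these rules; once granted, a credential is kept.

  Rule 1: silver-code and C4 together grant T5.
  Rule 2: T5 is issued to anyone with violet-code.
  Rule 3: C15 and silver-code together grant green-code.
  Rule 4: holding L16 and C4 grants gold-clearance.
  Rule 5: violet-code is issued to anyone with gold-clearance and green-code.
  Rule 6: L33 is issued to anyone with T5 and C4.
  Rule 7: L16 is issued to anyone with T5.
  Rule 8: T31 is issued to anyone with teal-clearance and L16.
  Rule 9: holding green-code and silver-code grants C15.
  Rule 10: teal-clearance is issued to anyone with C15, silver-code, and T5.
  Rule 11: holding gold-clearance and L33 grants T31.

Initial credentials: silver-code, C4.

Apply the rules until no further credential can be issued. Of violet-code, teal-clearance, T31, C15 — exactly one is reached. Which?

Holding silver-code and C4 grants T5 (Rule 1).
Holding T5 and C4 grants L33 (Rule 6).
Holding T5 grants L16 (Rule 7).
Holding L16 and C4 grants gold-clearance (Rule 4).
Holding gold-clearance and L33 grants T31 (Rule 11).
teal-clearance would need C15, silver-code, and T5 (Rule 10), but C15 is never granted. C15 would need green-code and silver-code (Rule 9), but green-code is never granted. violet-code would need gold-clearance and green-code (Rule 5), but green-code is never granted.

T31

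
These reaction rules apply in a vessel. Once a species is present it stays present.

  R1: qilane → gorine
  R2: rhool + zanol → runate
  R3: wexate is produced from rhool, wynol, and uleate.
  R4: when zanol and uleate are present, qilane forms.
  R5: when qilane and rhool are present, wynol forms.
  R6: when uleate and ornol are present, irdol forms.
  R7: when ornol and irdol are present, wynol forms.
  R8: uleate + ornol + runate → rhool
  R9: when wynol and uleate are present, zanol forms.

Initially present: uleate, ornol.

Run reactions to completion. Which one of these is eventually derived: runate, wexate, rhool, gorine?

gorine

uleate and ornol present → irdol forms (R6).
ornol and irdol present → wynol forms (R7).
wynol and uleate present → zanol forms (R9).
zanol and uleate present → qilane forms (R4).
qilane present → gorine forms (R1).
wexate would need rhool, wynol, and uleate (R3), but rhool never forms. runate would need rhool and zanol (R2), but rhool never forms. rhool would need uleate, ornol, and runate (R8), but runate never forms.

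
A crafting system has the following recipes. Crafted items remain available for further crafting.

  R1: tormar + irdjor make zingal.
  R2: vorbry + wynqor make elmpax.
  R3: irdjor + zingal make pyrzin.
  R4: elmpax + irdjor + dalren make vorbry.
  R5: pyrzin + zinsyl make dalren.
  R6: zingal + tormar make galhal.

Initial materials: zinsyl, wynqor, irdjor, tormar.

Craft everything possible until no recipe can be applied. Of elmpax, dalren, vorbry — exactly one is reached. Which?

tormar + irdjor → zingal (R1).
irdjor + zingal → pyrzin (R3).
pyrzin + zinsyl → dalren (R5).
vorbry would need elmpax, irdjor, and dalren (R4), but elmpax is never obtained. elmpax would need vorbry and wynqor (R2), but vorbry is never obtained.

dalren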